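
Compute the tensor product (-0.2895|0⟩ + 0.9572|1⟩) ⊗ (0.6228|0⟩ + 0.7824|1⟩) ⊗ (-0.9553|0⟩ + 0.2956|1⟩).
0.1722|000⟩ - 0.0533|001⟩ + 0.2164|010⟩ - 0.06695|011⟩ - 0.5695|100⟩ + 0.1762|101⟩ - 0.7154|110⟩ + 0.2214|111⟩

amp(|b₁b₂…⟩) = product of the factor amplitudes for bits b₁, b₂, …; only kets whose every factor amplitude is nonzero survive.
|000⟩: (-0.2895)(0.6228)(-0.9553) = 0.1722
|001⟩: (-0.2895)(0.6228)(0.2956) = -0.0533
|010⟩: (-0.2895)(0.7824)(-0.9553) = 0.2164
|011⟩: (-0.2895)(0.7824)(0.2956) = -0.06695
|100⟩: (0.9572)(0.6228)(-0.9553) = -0.5695
|101⟩: (0.9572)(0.6228)(0.2956) = 0.1762
|110⟩: (0.9572)(0.7824)(-0.9553) = -0.7154
|111⟩: (0.9572)(0.7824)(0.2956) = 0.2214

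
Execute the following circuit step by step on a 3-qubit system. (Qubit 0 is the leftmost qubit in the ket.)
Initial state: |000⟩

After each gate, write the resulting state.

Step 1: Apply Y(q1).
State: i|010⟩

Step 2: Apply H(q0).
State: (1/√2)i|010⟩ + (1/√2)i|110⟩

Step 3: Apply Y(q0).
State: 1/√2|010⟩ - 1/√2|110⟩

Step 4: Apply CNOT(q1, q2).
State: 1/√2|011⟩ - 1/√2|111⟩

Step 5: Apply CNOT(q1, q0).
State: -1/√2|011⟩ + 1/√2|111⟩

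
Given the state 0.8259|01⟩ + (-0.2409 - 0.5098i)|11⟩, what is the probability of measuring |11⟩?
0.3179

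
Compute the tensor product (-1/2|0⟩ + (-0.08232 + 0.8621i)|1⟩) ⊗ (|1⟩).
-1/2|01⟩ + (-0.08232 + 0.8621i)|11⟩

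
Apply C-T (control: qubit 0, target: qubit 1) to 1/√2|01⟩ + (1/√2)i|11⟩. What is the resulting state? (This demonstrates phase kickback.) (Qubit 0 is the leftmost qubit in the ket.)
1/√2|01⟩ + (-1/2 + (1/2)i)|11⟩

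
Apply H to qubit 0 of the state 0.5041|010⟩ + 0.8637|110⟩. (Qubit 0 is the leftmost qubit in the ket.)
0.9672|010⟩ - 0.2543|110⟩

H on qubit 0 mixes each pair of kets that differ only in qubit 0: amplitudes (a, b) of (|…0…⟩, |…1…⟩) become ((a + b)/√2, (a − b)/√2). Kets absent from the input have amplitude 0.
(|010⟩, |110⟩): (a, b) = (0.5041, 0.8637) → (0.9672, -0.2543)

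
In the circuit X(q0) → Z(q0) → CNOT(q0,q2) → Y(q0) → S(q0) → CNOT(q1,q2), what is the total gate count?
6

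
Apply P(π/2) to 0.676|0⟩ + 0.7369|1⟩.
0.676|0⟩ + 0.7369i|1⟩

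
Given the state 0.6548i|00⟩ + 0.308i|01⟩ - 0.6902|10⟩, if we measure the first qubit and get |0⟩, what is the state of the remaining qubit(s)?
0.9049i|0⟩ + 0.4256i|1⟩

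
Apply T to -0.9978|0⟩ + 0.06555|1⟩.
-0.9978|0⟩ + (0.04635 + 0.04635i)|1⟩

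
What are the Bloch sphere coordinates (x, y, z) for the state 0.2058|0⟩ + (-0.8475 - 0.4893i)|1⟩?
(-0.3488, -0.2014, -0.9153)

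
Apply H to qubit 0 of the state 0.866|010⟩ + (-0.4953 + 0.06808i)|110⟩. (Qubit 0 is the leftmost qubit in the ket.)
(0.2621 + 0.04814i)|010⟩ + (0.9626 - 0.04814i)|110⟩

H on qubit 0 mixes each pair of kets that differ only in qubit 0: amplitudes (a, b) of (|…0…⟩, |…1…⟩) become ((a + b)/√2, (a − b)/√2). Kets absent from the input have amplitude 0.
(|010⟩, |110⟩): (a, b) = (0.866, (-0.4953 + 0.06808i)) → ((0.2621 + 0.04814i), (0.9626 - 0.04814i))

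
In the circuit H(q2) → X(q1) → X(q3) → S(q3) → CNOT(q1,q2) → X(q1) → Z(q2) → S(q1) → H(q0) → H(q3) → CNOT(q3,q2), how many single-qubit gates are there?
9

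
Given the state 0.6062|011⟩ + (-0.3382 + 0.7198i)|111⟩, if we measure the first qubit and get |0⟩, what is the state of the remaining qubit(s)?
|11⟩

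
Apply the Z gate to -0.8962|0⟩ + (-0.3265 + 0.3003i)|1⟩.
-0.8962|0⟩ + (0.3265 - 0.3003i)|1⟩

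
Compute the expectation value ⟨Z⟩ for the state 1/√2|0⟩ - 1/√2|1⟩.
0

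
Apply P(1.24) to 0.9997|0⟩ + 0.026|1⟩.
0.9997|0⟩ + (0.008445 + 0.02459i)|1⟩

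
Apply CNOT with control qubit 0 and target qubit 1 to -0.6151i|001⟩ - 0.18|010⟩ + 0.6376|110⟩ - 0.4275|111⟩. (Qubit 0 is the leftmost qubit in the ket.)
-0.6151i|001⟩ - 0.18|010⟩ + 0.6376|100⟩ - 0.4275|101⟩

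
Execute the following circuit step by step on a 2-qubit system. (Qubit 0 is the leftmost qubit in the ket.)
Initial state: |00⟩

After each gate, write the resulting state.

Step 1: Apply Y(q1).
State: i|01⟩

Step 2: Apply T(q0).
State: i|01⟩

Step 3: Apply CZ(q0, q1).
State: i|01⟩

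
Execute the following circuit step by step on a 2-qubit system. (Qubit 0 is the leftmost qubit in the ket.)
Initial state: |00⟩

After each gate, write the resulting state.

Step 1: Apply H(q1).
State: 1/√2|00⟩ + 1/√2|01⟩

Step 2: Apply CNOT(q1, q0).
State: 1/√2|00⟩ + 1/√2|11⟩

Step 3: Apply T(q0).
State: 1/√2|00⟩ + (1/2 + (1/2)i)|11⟩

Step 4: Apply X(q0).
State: (1/2 + (1/2)i)|01⟩ + 1/√2|10⟩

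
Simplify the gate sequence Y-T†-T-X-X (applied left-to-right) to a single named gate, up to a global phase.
Y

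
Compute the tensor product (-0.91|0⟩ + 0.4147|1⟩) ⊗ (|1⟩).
-0.91|01⟩ + 0.4147|11⟩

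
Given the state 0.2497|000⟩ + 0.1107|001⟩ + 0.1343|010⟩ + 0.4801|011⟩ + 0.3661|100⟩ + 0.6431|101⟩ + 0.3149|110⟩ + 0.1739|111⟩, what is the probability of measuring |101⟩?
0.4136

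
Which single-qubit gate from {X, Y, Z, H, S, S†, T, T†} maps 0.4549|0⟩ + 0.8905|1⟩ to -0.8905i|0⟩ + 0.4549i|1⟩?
Y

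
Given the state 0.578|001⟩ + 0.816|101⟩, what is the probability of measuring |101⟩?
0.6659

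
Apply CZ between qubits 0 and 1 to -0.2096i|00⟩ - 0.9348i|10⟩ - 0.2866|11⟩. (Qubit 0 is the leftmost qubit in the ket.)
-0.2096i|00⟩ - 0.9348i|10⟩ + 0.2866|11⟩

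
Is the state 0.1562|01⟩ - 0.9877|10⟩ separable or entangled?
Entangled

Writing the state as a|00⟩ + b|01⟩ + c|10⟩ + d|11⟩, it is a product state iff ad − bc = 0.
Here (a, b, c, d) = (0, 0.1562, -0.9877, 0): ad − bc = (0)(0) − (0.1562)(-0.9877) = 0.1543 ≠ 0, so the state is entangled.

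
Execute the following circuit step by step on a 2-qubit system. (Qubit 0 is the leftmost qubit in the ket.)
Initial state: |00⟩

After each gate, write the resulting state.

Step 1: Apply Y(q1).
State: i|01⟩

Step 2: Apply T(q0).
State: i|01⟩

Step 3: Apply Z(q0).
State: i|01⟩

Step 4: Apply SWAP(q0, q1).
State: i|10⟩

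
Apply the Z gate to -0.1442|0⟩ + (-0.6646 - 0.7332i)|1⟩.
-0.1442|0⟩ + (0.6646 + 0.7332i)|1⟩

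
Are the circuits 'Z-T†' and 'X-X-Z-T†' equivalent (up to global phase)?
Yes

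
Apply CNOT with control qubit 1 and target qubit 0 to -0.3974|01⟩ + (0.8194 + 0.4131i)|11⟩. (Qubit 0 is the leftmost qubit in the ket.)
(0.8194 + 0.4131i)|01⟩ - 0.3974|11⟩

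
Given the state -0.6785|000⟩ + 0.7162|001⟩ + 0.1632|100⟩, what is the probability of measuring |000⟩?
0.4604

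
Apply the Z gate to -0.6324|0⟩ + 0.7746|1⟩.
-0.6324|0⟩ - 0.7746|1⟩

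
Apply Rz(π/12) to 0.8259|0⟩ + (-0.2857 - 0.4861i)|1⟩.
(0.8188 - 0.1078i)|0⟩ + (-0.2198 - 0.5192i)|1⟩

Rz(π/12) = [[e^(−iθ/2), 0], [0, e^(iθ/2)]] with e^(±iθ/2) = cos(θ/2) ± i·sin(θ/2); θ = π/12, cos(θ/2) ≈ 0.991445, sin(θ/2) ≈ 0.130526.
With a = amp(|0⟩) = 0.8259 and b = amp(|1⟩) = (-0.2857 - 0.4861i):
new amp(|0⟩) = (0.991445 - 0.130526i)·a = (0.8188 - 0.1078i)
new amp(|1⟩) = (0.991445 + 0.130526i)·b = (-0.2198 - 0.5192i)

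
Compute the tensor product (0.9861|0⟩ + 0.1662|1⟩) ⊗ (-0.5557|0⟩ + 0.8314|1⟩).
-0.548|00⟩ + 0.8198|01⟩ - 0.09236|10⟩ + 0.1382|11⟩

amp(|b₁b₂…⟩) = product of the factor amplitudes for bits b₁, b₂, …; only kets whose every factor amplitude is nonzero survive.
|00⟩: (0.9861)(-0.5557) = -0.548
|01⟩: (0.9861)(0.8314) = 0.8198
|10⟩: (0.1662)(-0.5557) = -0.09236
|11⟩: (0.1662)(0.8314) = 0.1382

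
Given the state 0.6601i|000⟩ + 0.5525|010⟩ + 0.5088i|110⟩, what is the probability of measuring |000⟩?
0.4357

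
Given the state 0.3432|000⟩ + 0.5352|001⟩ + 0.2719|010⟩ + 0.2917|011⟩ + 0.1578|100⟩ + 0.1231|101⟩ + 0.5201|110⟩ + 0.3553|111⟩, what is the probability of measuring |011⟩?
0.08509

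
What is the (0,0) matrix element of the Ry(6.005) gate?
-0.9903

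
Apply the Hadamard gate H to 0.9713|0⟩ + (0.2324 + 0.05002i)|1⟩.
(0.8511 + 0.03537i)|0⟩ + (0.5225 - 0.03537i)|1⟩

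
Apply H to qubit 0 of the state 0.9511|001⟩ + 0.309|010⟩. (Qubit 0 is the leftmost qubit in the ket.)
0.6725|001⟩ + 0.2185|010⟩ + 0.6725|101⟩ + 0.2185|110⟩

H on qubit 0 mixes each pair of kets that differ only in qubit 0: amplitudes (a, b) of (|…0…⟩, |…1…⟩) become ((a + b)/√2, (a − b)/√2). Kets absent from the input have amplitude 0.
(|001⟩, |101⟩): (a, b) = (0.9511, 0) → (0.6725, 0.6725)
(|010⟩, |110⟩): (a, b) = (0.309, 0) → (0.2185, 0.2185)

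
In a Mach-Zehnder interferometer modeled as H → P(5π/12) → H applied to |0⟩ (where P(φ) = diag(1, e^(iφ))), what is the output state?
(0.6294 + 0.483i)|0⟩ + (0.3706 - 0.483i)|1⟩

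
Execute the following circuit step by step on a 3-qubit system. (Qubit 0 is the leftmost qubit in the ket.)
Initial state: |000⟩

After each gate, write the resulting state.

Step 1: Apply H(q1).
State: 1/√2|000⟩ + 1/√2|010⟩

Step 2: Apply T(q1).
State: 1/√2|000⟩ + (1/2 + (1/2)i)|010⟩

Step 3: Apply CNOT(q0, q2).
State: 1/√2|000⟩ + (1/2 + (1/2)i)|010⟩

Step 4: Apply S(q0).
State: 1/√2|000⟩ + (1/2 + (1/2)i)|010⟩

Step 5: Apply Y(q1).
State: (1/2 - (1/2)i)|000⟩ + (1/√2)i|010⟩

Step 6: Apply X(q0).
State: (1/2 - (1/2)i)|100⟩ + (1/√2)i|110⟩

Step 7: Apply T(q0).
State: 1/√2|100⟩ + (-1/2 + (1/2)i)|110⟩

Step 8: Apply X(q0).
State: 1/√2|000⟩ + (-1/2 + (1/2)i)|010⟩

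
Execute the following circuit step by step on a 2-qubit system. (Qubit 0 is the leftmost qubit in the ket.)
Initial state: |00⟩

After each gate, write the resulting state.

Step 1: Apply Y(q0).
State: i|10⟩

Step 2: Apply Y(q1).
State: -|11⟩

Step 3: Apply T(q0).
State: (-1/√2 - (1/√2)i)|11⟩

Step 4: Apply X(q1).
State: (-1/√2 - (1/√2)i)|10⟩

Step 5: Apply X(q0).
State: (-1/√2 - (1/√2)i)|00⟩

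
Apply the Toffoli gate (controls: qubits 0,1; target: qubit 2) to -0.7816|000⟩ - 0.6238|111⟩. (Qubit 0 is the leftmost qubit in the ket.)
-0.7816|000⟩ - 0.6238|110⟩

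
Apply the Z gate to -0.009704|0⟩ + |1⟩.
-0.009704|0⟩ - |1⟩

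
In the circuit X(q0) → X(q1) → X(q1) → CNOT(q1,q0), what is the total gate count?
4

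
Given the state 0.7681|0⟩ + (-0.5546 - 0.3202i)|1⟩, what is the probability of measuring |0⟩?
0.59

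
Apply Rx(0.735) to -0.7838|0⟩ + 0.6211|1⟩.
(-0.7315 - 0.2232i)|0⟩ + (0.5796 + 0.2816i)|1⟩

Rx(0.735) = [[cos(θ/2), −i·sin(θ/2)], [−i·sin(θ/2), cos(θ/2)]]; θ = 0.735, cos(θ/2) ≈ 0.933228, sin(θ/2) ≈ 0.359283.
With a = amp(|0⟩) = -0.7838 and b = amp(|1⟩) = 0.6211:
new amp(|0⟩) = (0.933228)·a + (-0.359283i)·b = (-0.7315 - 0.2232i)
new amp(|1⟩) = (-0.359283i)·a + (0.933228)·b = (0.5796 + 0.2816i)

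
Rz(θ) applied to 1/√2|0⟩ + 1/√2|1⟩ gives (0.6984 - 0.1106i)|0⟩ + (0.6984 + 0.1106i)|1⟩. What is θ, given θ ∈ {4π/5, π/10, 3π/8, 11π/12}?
π/10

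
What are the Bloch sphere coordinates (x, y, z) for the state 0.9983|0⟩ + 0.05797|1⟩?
(0.1157, 0, 0.9932)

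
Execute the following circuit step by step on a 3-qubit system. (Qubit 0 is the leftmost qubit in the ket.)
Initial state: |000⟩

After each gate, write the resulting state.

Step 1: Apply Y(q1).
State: i|010⟩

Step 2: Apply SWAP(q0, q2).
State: i|010⟩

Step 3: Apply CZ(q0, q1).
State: i|010⟩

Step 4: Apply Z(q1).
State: -i|010⟩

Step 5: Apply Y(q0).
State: |110⟩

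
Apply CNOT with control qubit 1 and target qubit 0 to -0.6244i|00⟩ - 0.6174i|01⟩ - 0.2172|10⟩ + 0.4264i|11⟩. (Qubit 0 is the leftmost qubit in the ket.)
-0.6244i|00⟩ + 0.4264i|01⟩ - 0.2172|10⟩ - 0.6174i|11⟩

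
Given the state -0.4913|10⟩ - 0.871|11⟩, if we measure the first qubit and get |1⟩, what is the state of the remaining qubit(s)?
-0.4913|0⟩ - 0.871|1⟩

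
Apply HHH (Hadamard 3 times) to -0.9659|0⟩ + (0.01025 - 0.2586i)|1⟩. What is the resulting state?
(-0.6757 - 0.1829i)|0⟩ + (-0.6902 + 0.1829i)|1⟩

H² = I, so H^3 = H: a single Hadamard. With (a, b) = (-0.9659, (0.01025 - 0.2586i)), H gives ((a + b)/√2, (a − b)/√2) = ((-0.6757 - 0.1829i), (-0.6902 + 0.1829i)).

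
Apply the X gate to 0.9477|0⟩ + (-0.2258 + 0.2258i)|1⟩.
(-0.2258 + 0.2258i)|0⟩ + 0.9477|1⟩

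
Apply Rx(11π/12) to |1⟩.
-0.9914i|0⟩ + 0.1305|1⟩

Rx(11π/12) = [[cos(θ/2), −i·sin(θ/2)], [−i·sin(θ/2), cos(θ/2)]]; θ = 11π/12, cos(θ/2) ≈ 0.130526, sin(θ/2) ≈ 0.991445.
With a = amp(|0⟩) = 0 and b = amp(|1⟩) = 1:
new amp(|0⟩) = (0.130526)·a + (-0.991445i)·b = -0.9914i
new amp(|1⟩) = (-0.991445i)·a + (0.130526)·b = 0.1305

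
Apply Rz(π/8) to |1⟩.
(0.9808 + 0.1951i)|1⟩

Rz(π/8) = [[e^(−iθ/2), 0], [0, e^(iθ/2)]] with e^(±iθ/2) = cos(θ/2) ± i·sin(θ/2); θ = π/8, cos(θ/2) ≈ 0.980785, sin(θ/2) ≈ 0.19509.
With a = amp(|0⟩) = 0 and b = amp(|1⟩) = 1:
new amp(|0⟩) = (0.980785 - 0.19509i)·a = 0
new amp(|1⟩) = (0.980785 + 0.19509i)·b = (0.9808 + 0.1951i)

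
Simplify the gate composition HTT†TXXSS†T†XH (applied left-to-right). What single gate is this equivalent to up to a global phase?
Z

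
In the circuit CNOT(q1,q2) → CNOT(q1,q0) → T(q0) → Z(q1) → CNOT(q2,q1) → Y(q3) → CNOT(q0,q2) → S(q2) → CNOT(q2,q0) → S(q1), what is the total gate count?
10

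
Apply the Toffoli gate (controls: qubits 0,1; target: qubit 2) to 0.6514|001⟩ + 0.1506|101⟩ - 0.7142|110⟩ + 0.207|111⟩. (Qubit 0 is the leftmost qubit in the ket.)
0.6514|001⟩ + 0.1506|101⟩ + 0.207|110⟩ - 0.7142|111⟩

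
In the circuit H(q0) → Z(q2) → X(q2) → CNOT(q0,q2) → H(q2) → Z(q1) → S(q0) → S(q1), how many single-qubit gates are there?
7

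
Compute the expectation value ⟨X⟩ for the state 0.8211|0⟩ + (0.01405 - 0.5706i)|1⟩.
0.02307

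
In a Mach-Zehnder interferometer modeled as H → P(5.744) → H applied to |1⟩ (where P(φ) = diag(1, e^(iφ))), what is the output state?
(0.07094 + 0.2567i)|0⟩ + (0.9291 - 0.2567i)|1⟩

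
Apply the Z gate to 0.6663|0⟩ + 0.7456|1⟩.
0.6663|0⟩ - 0.7456|1⟩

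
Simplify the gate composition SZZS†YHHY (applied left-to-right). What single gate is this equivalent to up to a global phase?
I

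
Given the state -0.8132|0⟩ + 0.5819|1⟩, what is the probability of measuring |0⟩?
0.6613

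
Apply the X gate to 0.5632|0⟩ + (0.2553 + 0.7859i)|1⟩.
(0.2553 + 0.7859i)|0⟩ + 0.5632|1⟩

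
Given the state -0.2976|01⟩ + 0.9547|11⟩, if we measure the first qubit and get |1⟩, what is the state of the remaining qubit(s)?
|1⟩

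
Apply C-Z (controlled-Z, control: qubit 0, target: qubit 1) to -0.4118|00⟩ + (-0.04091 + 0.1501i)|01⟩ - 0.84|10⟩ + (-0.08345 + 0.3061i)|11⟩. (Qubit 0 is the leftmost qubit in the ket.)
-0.4118|00⟩ + (-0.04091 + 0.1501i)|01⟩ - 0.84|10⟩ + (0.08345 - 0.3061i)|11⟩

C-Z leaves the control-|0⟩ kets |00⟩, |01⟩ unchanged and applies Z to qubit 1 on the control-|1⟩ pair (|10⟩, |11⟩).
Z = [[1, 0], [0, -1]].
With a = amp(|10⟩) = -0.84 and b = amp(|11⟩) = (-0.08345 + 0.3061i):
new amp(|10⟩) = (1)·a = -0.84
new amp(|11⟩) = (-1)·b = (0.08345 - 0.3061i)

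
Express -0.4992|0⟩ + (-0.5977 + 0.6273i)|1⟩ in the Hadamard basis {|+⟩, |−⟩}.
(-0.7756 + 0.4436i)|+⟩ + (0.06965 - 0.4436i)|−⟩

With |ψ⟩ = α|0⟩ + β|1⟩, the Hadamard-basis coefficients are ⟨+|ψ⟩ = (α + β)/√2 and ⟨−|ψ⟩ = (α − β)/√2.
Here α = -0.4992, β = (-0.5977 + 0.6273i): (α + β)/√2 = (-0.7756 + 0.4436i), (α − β)/√2 = (0.06965 - 0.4436i).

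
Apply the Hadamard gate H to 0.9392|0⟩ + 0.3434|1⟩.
0.9069|0⟩ + 0.4213|1⟩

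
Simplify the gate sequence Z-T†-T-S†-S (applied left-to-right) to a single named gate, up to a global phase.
Z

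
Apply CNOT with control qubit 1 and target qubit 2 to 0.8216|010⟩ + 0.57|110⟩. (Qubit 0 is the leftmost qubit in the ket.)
0.8216|011⟩ + 0.57|111⟩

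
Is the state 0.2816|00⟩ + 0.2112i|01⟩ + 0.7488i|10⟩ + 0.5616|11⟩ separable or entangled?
Entangled

Writing the state as a|00⟩ + b|01⟩ + c|10⟩ + d|11⟩, it is a product state iff ad − bc = 0.
Here (a, b, c, d) = (0.2816, 0.2112i, 0.7488i, 0.5616): ad − bc = (0.2816)(0.5616) − (0.2112i)(0.7488i) = 0.3163 ≠ 0, so the state is entangled.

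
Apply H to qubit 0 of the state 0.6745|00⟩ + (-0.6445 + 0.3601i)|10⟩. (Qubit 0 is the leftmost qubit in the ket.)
(0.02121 + 0.2546i)|00⟩ + (0.9327 - 0.2546i)|10⟩

H on qubit 0 mixes each pair of kets that differ only in qubit 0: amplitudes (a, b) of (|…0…⟩, |…1…⟩) become ((a + b)/√2, (a − b)/√2). Kets absent from the input have amplitude 0.
(|00⟩, |10⟩): (a, b) = (0.6745, (-0.6445 + 0.3601i)) → ((0.02121 + 0.2546i), (0.9327 - 0.2546i))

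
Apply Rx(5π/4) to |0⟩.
-0.3827|0⟩ - 0.9239i|1⟩

Rx(5π/4) = [[cos(θ/2), −i·sin(θ/2)], [−i·sin(θ/2), cos(θ/2)]]; θ = 5π/4, cos(θ/2) ≈ -0.382683, sin(θ/2) ≈ 0.92388.
With a = amp(|0⟩) = 1 and b = amp(|1⟩) = 0:
new amp(|0⟩) = (-0.382683)·a + (-0.92388i)·b = -0.3827
new amp(|1⟩) = (-0.92388i)·a + (-0.382683)·b = -0.9239i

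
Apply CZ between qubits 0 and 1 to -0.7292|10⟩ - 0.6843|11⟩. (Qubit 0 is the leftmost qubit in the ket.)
-0.7292|10⟩ + 0.6843|11⟩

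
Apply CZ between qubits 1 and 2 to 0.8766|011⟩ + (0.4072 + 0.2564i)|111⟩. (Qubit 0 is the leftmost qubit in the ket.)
-0.8766|011⟩ + (-0.4072 - 0.2564i)|111⟩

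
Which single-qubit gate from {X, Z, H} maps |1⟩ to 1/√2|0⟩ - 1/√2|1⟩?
H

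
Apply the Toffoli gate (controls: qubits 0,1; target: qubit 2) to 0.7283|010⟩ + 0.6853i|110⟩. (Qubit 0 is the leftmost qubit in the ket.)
0.7283|010⟩ + 0.6853i|111⟩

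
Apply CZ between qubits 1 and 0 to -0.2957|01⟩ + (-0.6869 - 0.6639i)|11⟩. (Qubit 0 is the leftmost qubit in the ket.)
-0.2957|01⟩ + (0.6869 + 0.6639i)|11⟩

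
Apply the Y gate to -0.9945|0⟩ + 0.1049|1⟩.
-0.1049i|0⟩ - 0.9945i|1⟩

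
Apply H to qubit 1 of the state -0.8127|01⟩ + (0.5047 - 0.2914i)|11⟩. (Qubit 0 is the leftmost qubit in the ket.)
-0.5747|00⟩ + 0.5747|01⟩ + (0.3569 - 0.2061i)|10⟩ + (-0.3569 + 0.2061i)|11⟩

H on qubit 1 mixes each pair of kets that differ only in qubit 1: amplitudes (a, b) of (|…0…⟩, |…1…⟩) become ((a + b)/√2, (a − b)/√2). Kets absent from the input have amplitude 0.
(|00⟩, |01⟩): (a, b) = (0, -0.8127) → (-0.5747, 0.5747)
(|10⟩, |11⟩): (a, b) = (0, (0.5047 - 0.2914i)) → ((0.3569 - 0.2061i), (-0.3569 + 0.2061i))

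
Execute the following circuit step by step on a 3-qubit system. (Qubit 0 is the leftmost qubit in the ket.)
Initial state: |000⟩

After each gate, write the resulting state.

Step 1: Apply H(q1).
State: 1/√2|000⟩ + 1/√2|010⟩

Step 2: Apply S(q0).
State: 1/√2|000⟩ + 1/√2|010⟩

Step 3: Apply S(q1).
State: 1/√2|000⟩ + (1/√2)i|010⟩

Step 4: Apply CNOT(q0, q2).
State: 1/√2|000⟩ + (1/√2)i|010⟩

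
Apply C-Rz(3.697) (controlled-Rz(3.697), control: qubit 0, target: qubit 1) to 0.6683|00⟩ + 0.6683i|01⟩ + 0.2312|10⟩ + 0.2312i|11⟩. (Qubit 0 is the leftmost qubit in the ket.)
0.6683|00⟩ + 0.6683i|01⟩ + (-0.06338 - 0.2223i)|10⟩ + (-0.2223 - 0.06338i)|11⟩

C-Rz(3.697) leaves the control-|0⟩ kets |00⟩, |01⟩ unchanged and applies Rz(3.697) to qubit 1 on the control-|1⟩ pair (|10⟩, |11⟩).
Rz(3.697) = [[e^(−iθ/2), 0], [0, e^(iθ/2)]] with e^(±iθ/2) = cos(θ/2) ± i·sin(θ/2); θ = 3.697, cos(θ/2) ≈ -0.274148, sin(θ/2) ≈ 0.961688.
With a = amp(|10⟩) = 0.2312 and b = amp(|11⟩) = 0.2312i:
new amp(|10⟩) = (-0.274148 - 0.961688i)·a = (-0.06338 - 0.2223i)
new amp(|11⟩) = (-0.274148 + 0.961688i)·b = (-0.2223 - 0.06338i)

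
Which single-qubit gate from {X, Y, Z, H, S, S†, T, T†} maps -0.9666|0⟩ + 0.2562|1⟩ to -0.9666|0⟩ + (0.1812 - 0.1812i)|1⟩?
T†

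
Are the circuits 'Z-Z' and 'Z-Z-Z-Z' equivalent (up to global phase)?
Yes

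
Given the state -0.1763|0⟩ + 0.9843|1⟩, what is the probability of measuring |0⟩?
0.03108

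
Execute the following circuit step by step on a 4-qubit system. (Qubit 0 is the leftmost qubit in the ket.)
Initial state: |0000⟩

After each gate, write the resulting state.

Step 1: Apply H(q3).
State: 1/√2|0000⟩ + 1/√2|0001⟩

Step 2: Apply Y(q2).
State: (1/√2)i|0010⟩ + (1/√2)i|0011⟩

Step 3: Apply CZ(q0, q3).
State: (1/√2)i|0010⟩ + (1/√2)i|0011⟩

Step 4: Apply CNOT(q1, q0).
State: (1/√2)i|0010⟩ + (1/√2)i|0011⟩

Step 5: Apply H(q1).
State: (1/2)i|0010⟩ + (1/2)i|0011⟩ + (1/2)i|0110⟩ + (1/2)i|0111⟩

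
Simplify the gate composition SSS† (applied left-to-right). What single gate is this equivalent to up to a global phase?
S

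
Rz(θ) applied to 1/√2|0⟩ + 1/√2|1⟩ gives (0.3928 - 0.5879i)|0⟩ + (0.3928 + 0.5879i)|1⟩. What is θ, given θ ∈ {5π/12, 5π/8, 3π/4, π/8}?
5π/8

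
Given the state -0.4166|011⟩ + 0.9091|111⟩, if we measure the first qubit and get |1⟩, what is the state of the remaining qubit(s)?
|11⟩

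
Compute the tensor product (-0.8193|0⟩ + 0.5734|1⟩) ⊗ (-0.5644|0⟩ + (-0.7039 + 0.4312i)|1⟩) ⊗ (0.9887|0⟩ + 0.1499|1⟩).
0.4572|000⟩ + 0.06932|001⟩ + (0.5702 - 0.3493i)|010⟩ + (0.08645 - 0.05296i)|011⟩ - 0.32|100⟩ - 0.04851|101⟩ + (-0.3991 + 0.2445i)|110⟩ + (-0.0605 + 0.03706i)|111⟩

amp(|b₁b₂…⟩) = product of the factor amplitudes for bits b₁, b₂, …; only kets whose every factor amplitude is nonzero survive.
|000⟩: (-0.8193)(-0.5644)(0.9887) = 0.4572
|001⟩: (-0.8193)(-0.5644)(0.1499) = 0.06932
|010⟩: (-0.8193)(-0.7039 + 0.4312i)(0.9887) = (0.5702 - 0.3493i)
|011⟩: (-0.8193)(-0.7039 + 0.4312i)(0.1499) = (0.08645 - 0.05296i)
|100⟩: (0.5734)(-0.5644)(0.9887) = -0.32
|101⟩: (0.5734)(-0.5644)(0.1499) = -0.04851
|110⟩: (0.5734)(-0.7039 + 0.4312i)(0.9887) = (-0.3991 + 0.2445i)
|111⟩: (0.5734)(-0.7039 + 0.4312i)(0.1499) = (-0.0605 + 0.03706i)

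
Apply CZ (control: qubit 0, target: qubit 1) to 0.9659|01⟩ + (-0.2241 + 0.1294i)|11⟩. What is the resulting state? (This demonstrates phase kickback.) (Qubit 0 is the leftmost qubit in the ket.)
0.9659|01⟩ + (0.2241 - 0.1294i)|11⟩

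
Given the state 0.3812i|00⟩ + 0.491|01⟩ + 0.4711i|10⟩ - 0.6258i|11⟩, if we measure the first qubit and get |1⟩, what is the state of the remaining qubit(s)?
0.6014i|0⟩ - 0.7989i|1⟩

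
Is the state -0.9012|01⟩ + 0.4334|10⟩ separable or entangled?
Entangled

Writing the state as a|00⟩ + b|01⟩ + c|10⟩ + d|11⟩, it is a product state iff ad − bc = 0.
Here (a, b, c, d) = (0, -0.9012, 0.4334, 0): ad − bc = (0)(0) − (-0.9012)(0.4334) = 0.3906 ≠ 0, so the state is entangled.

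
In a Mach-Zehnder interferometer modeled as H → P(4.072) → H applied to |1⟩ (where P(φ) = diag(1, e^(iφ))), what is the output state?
(0.7988 + 0.4009i)|0⟩ + (0.2012 - 0.4009i)|1⟩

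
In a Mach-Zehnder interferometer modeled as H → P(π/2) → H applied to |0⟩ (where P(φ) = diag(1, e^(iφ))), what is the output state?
(1/2 + (1/2)i)|0⟩ + (1/2 - (1/2)i)|1⟩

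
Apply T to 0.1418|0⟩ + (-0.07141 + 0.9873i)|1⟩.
0.1418|0⟩ + (-0.7486 + 0.6476i)|1⟩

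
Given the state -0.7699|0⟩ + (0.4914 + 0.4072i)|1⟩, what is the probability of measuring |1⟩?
0.4073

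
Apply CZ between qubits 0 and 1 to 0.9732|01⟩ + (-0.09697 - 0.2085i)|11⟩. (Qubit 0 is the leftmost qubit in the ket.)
0.9732|01⟩ + (0.09697 + 0.2085i)|11⟩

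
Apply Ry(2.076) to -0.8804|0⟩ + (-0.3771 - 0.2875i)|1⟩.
(-0.1224 + 0.2476i)|0⟩ + (-0.9499 - 0.146i)|1⟩

Ry(2.076) = [[cos(θ/2), −sin(θ/2)], [sin(θ/2), cos(θ/2)]]; θ = 2.076, cos(θ/2) ≈ 0.507944, sin(θ/2) ≈ 0.86139.
With a = amp(|0⟩) = -0.8804 and b = amp(|1⟩) = (-0.3771 - 0.2875i):
new amp(|0⟩) = (0.507944)·a + (-0.86139)·b = (-0.1224 + 0.2476i)
new amp(|1⟩) = (0.86139)·a + (0.507944)·b = (-0.9499 - 0.146i)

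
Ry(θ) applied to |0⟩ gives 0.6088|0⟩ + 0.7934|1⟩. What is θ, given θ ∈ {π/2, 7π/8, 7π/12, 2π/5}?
7π/12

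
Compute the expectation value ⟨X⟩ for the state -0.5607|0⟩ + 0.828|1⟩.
-0.9285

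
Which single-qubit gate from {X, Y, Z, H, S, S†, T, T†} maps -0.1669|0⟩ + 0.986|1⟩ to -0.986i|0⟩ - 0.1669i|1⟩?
Y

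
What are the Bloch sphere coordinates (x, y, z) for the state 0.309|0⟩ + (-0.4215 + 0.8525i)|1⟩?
(-0.2605, 0.5268, -0.8089)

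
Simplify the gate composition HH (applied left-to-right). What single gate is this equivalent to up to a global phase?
I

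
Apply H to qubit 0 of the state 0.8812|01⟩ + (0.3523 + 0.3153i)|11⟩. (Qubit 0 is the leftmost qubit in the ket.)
(0.8722 + 0.223i)|01⟩ + (0.374 - 0.223i)|11⟩

H on qubit 0 mixes each pair of kets that differ only in qubit 0: amplitudes (a, b) of (|…0…⟩, |…1…⟩) become ((a + b)/√2, (a − b)/√2). Kets absent from the input have amplitude 0.
(|01⟩, |11⟩): (a, b) = (0.8812, (0.3523 + 0.3153i)) → ((0.8722 + 0.223i), (0.374 - 0.223i))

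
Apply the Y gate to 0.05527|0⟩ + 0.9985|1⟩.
-0.9985i|0⟩ + 0.05527i|1⟩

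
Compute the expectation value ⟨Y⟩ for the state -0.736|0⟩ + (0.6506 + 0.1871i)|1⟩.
-0.2754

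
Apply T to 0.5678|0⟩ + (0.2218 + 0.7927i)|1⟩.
0.5678|0⟩ + (-0.4037 + 0.7174i)|1⟩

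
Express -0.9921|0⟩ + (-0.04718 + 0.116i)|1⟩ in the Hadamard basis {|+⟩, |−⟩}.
(-0.7349 + 0.08202i)|+⟩ + (-0.6682 - 0.08202i)|−⟩

With |ψ⟩ = α|0⟩ + β|1⟩, the Hadamard-basis coefficients are ⟨+|ψ⟩ = (α + β)/√2 and ⟨−|ψ⟩ = (α − β)/√2.
Here α = -0.9921, β = (-0.04718 + 0.116i): (α + β)/√2 = (-0.7349 + 0.08202i), (α − β)/√2 = (-0.6682 - 0.08202i).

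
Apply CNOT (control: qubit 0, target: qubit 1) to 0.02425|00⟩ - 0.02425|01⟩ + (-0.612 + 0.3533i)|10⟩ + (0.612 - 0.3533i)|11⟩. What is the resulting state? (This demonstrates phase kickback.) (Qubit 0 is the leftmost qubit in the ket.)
0.02425|00⟩ - 0.02425|01⟩ + (0.612 - 0.3533i)|10⟩ + (-0.612 + 0.3533i)|11⟩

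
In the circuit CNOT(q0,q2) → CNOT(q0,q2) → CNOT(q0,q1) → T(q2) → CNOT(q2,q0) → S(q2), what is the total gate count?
6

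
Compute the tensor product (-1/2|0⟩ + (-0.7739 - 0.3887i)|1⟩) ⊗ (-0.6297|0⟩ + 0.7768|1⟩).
0.3149|00⟩ - 0.3884|01⟩ + (0.4873 + 0.2448i)|10⟩ + (-0.6012 - 0.3019i)|11⟩

amp(|b₁b₂…⟩) = product of the factor amplitudes for bits b₁, b₂, …; only kets whose every factor amplitude is nonzero survive.
|00⟩: (-1/2)(-0.6297) = 0.3149
|01⟩: (-1/2)(0.7768) = -0.3884
|10⟩: (-0.7739 - 0.3887i)(-0.6297) = (0.4873 + 0.2448i)
|11⟩: (-0.7739 - 0.3887i)(0.7768) = (-0.6012 - 0.3019i)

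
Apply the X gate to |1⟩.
|0⟩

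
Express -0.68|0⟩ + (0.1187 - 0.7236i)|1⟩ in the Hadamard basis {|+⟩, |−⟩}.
(-0.3969 - 0.5117i)|+⟩ + (-0.5648 + 0.5117i)|−⟩

With |ψ⟩ = α|0⟩ + β|1⟩, the Hadamard-basis coefficients are ⟨+|ψ⟩ = (α + β)/√2 and ⟨−|ψ⟩ = (α − β)/√2.
Here α = -0.68, β = (0.1187 - 0.7236i): (α + β)/√2 = (-0.3969 - 0.5117i), (α − β)/√2 = (-0.5648 + 0.5117i).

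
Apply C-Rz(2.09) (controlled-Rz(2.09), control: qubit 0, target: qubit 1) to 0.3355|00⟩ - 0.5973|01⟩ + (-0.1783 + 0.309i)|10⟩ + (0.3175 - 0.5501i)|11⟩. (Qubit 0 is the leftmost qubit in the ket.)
0.3355|00⟩ - 0.5973|01⟩ + (0.1778 + 0.3093i)|10⟩ + (0.6351 - 0.001483i)|11⟩

C-Rz(2.09) leaves the control-|0⟩ kets |00⟩, |01⟩ unchanged and applies Rz(2.09) to qubit 1 on the control-|1⟩ pair (|10⟩, |11⟩).
Rz(2.09) = [[e^(−iθ/2), 0], [0, e^(iθ/2)]] with e^(±iθ/2) = cos(θ/2) ± i·sin(θ/2); θ = 2.09, cos(θ/2) ≈ 0.501902, sin(θ/2) ≈ 0.864925.
With a = amp(|10⟩) = (-0.1783 + 0.309i) and b = amp(|11⟩) = (0.3175 - 0.5501i):
new amp(|10⟩) = (0.501902 - 0.864925i)·a = (0.1778 + 0.3093i)
new amp(|11⟩) = (0.501902 + 0.864925i)·b = (0.6351 - 0.001483i)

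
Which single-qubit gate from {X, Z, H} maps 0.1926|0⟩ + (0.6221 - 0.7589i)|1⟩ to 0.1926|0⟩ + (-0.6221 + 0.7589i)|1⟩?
Z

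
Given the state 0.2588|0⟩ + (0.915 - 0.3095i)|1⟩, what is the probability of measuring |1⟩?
0.933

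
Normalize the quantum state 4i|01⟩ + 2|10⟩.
0.8944i|01⟩ + 1/√5|10⟩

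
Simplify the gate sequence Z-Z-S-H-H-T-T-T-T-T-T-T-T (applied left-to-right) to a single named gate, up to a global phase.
S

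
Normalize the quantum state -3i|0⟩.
-i|0⟩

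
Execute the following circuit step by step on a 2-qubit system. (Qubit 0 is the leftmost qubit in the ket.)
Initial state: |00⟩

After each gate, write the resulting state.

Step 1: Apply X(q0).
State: |10⟩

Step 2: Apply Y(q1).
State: i|11⟩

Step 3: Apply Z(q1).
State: -i|11⟩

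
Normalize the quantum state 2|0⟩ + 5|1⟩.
0.3714|0⟩ + 0.9285|1⟩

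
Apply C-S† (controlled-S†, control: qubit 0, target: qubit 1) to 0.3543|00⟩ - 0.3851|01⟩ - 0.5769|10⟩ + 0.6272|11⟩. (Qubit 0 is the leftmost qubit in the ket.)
0.3543|00⟩ - 0.3851|01⟩ - 0.5769|10⟩ - 0.6272i|11⟩

C-S† leaves the control-|0⟩ kets |00⟩, |01⟩ unchanged and applies S† to qubit 1 on the control-|1⟩ pair (|10⟩, |11⟩).
S† = [[1, 0], [0, -i]].
With a = amp(|10⟩) = -0.5769 and b = amp(|11⟩) = 0.6272:
new amp(|10⟩) = (1)·a = -0.5769
new amp(|11⟩) = (-i)·b = -0.6272i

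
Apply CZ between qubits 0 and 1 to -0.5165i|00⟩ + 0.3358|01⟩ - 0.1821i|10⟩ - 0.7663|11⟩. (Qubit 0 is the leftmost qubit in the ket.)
-0.5165i|00⟩ + 0.3358|01⟩ - 0.1821i|10⟩ + 0.7663|11⟩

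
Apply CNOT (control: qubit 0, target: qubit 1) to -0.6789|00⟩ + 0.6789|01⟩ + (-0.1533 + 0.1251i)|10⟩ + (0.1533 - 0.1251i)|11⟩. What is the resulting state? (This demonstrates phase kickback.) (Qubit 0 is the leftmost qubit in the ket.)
-0.6789|00⟩ + 0.6789|01⟩ + (0.1533 - 0.1251i)|10⟩ + (-0.1533 + 0.1251i)|11⟩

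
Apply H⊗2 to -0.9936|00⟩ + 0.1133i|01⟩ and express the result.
(-0.4968 + 0.05665i)|00⟩ + (-0.4968 - 0.05665i)|01⟩ + (-0.4968 + 0.05665i)|10⟩ + (-0.4968 - 0.05665i)|11⟩

H⊗2 gives amp(|y⟩) = (1/2) Σ_x (−1)^(x·y) amp(|x⟩), where x·y is the number of positions in which both x and y have a 1.
|00⟩: (-0.9936 + 0.1133i)/2 = (-0.4968 + 0.05665i)
|01⟩: (-0.9936 - 0.1133i)/2 = (-0.4968 - 0.05665i)
|10⟩: (-0.9936 + 0.1133i)/2 = (-0.4968 + 0.05665i)
|11⟩: (-0.9936 - 0.1133i)/2 = (-0.4968 - 0.05665i)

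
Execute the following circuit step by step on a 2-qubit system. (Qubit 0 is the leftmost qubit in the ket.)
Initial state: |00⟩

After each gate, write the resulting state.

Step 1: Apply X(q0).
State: |10⟩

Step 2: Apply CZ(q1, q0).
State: |10⟩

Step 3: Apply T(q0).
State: (1/√2 + (1/√2)i)|10⟩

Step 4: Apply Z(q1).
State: (1/√2 + (1/√2)i)|10⟩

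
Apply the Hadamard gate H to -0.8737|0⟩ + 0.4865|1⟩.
-0.2738|0⟩ - 0.9618|1⟩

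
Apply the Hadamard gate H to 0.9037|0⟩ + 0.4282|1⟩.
0.9418|0⟩ + 0.3362|1⟩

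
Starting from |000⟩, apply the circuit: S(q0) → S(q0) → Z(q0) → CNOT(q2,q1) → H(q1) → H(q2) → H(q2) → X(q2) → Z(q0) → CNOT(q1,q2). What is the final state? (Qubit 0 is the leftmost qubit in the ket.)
1/√2|001⟩ + 1/√2|010⟩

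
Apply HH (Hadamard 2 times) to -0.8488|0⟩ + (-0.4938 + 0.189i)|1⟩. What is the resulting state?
-0.8488|0⟩ + (-0.4938 + 0.189i)|1⟩

H² = I, so an even number of Hadamards cancels: H^2 = I and the state is unchanged.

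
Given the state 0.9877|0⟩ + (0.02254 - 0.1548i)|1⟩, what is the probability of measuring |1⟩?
0.02447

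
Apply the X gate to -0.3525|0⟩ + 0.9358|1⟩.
0.9358|0⟩ - 0.3525|1⟩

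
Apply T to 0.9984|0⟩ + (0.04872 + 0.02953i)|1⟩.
0.9984|0⟩ + (0.01357 + 0.05533i)|1⟩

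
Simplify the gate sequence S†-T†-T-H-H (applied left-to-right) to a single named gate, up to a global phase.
S†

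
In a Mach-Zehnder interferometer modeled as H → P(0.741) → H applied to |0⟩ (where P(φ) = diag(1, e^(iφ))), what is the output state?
(0.8689 + 0.3375i)|0⟩ + (0.1311 - 0.3375i)|1⟩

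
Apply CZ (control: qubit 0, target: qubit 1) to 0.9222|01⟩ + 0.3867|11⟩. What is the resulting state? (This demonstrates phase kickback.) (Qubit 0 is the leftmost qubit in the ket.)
0.9222|01⟩ - 0.3867|11⟩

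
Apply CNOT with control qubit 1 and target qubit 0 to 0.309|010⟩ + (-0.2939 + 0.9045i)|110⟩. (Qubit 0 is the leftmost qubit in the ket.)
(-0.2939 + 0.9045i)|010⟩ + 0.309|110⟩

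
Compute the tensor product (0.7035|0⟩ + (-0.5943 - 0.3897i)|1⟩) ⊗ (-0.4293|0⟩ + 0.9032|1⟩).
-0.302|00⟩ + 0.6354|01⟩ + (0.2551 + 0.1673i)|10⟩ + (-0.5368 - 0.352i)|11⟩

amp(|b₁b₂…⟩) = product of the factor amplitudes for bits b₁, b₂, …; only kets whose every factor amplitude is nonzero survive.
|00⟩: (0.7035)(-0.4293) = -0.302
|01⟩: (0.7035)(0.9032) = 0.6354
|10⟩: (-0.5943 - 0.3897i)(-0.4293) = (0.2551 + 0.1673i)
|11⟩: (-0.5943 - 0.3897i)(0.9032) = (-0.5368 - 0.352i)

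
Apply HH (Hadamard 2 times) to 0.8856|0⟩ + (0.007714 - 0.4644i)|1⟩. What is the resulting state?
0.8856|0⟩ + (0.007714 - 0.4644i)|1⟩

H² = I, so an even number of Hadamards cancels: H^2 = I and the state is unchanged.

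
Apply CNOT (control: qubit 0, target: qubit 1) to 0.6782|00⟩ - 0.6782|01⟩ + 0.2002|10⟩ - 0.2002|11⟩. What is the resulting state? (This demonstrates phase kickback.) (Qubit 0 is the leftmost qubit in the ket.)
0.6782|00⟩ - 0.6782|01⟩ - 0.2002|10⟩ + 0.2002|11⟩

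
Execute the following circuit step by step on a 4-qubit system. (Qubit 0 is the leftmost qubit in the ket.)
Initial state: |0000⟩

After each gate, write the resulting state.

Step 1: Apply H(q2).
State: 1/√2|0000⟩ + 1/√2|0010⟩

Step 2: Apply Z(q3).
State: 1/√2|0000⟩ + 1/√2|0010⟩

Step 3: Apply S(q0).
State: 1/√2|0000⟩ + 1/√2|0010⟩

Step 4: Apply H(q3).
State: 1/2|0000⟩ + 1/2|0001⟩ + 1/2|0010⟩ + 1/2|0011⟩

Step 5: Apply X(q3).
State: 1/2|0000⟩ + 1/2|0001⟩ + 1/2|0010⟩ + 1/2|0011⟩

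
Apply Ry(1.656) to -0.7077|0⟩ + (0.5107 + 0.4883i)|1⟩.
(-0.8548 - 0.3597i)|0⟩ + (-0.1759 + 0.3303i)|1⟩

Ry(1.656) = [[cos(θ/2), −sin(θ/2)], [sin(θ/2), cos(θ/2)]]; θ = 1.656, cos(θ/2) ≈ 0.67635, sin(θ/2) ≈ 0.73658.
With a = amp(|0⟩) = -0.7077 and b = amp(|1⟩) = (0.5107 + 0.4883i):
new amp(|0⟩) = (0.67635)·a + (-0.73658)·b = (-0.8548 - 0.3597i)
new amp(|1⟩) = (0.73658)·a + (0.67635)·b = (-0.1759 + 0.3303i)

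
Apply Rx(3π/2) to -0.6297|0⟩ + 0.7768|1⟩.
(0.4453 - 0.5493i)|0⟩ + (-0.5493 + 0.4453i)|1⟩

Rx(3π/2) = [[cos(θ/2), −i·sin(θ/2)], [−i·sin(θ/2), cos(θ/2)]]; θ = 3π/2, cos(θ/2) ≈ -0.707107, sin(θ/2) ≈ 0.707107.
With a = amp(|0⟩) = -0.6297 and b = amp(|1⟩) = 0.7768:
new amp(|0⟩) = (-0.707107)·a + (-0.707107i)·b = (0.4453 - 0.5493i)
new amp(|1⟩) = (-0.707107i)·a + (-0.707107)·b = (-0.5493 + 0.4453i)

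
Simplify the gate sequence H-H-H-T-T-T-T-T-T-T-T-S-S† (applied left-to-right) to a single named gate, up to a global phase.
H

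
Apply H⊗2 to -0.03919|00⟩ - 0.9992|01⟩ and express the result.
-0.5192|00⟩ + 0.48|01⟩ - 0.5192|10⟩ + 0.48|11⟩

H⊗2 gives amp(|y⟩) = (1/2) Σ_x (−1)^(x·y) amp(|x⟩), where x·y is the number of positions in which both x and y have a 1.
|00⟩: (-0.03919 - 0.9992)/2 = -0.5192
|01⟩: (-0.03919 + 0.9992)/2 = 0.48
|10⟩: (-0.03919 - 0.9992)/2 = -0.5192
|11⟩: (-0.03919 + 0.9992)/2 = 0.48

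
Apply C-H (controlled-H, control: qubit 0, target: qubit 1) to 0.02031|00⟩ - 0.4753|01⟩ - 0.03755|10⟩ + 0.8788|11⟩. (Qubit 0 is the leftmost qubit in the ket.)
0.02031|00⟩ - 0.4753|01⟩ + 0.5949|10⟩ - 0.648|11⟩

C-H leaves the control-|0⟩ kets |00⟩, |01⟩ unchanged and applies H to qubit 1 on the control-|1⟩ pair (|10⟩, |11⟩).
H = [[1/√2, 1/√2], [1/√2, -1/√2]].
With a = amp(|10⟩) = -0.03755 and b = amp(|11⟩) = 0.8788:
new amp(|10⟩) = (1/√2)·a + (1/√2)·b = 0.5949
new amp(|11⟩) = (1/√2)·a + (-1/√2)·b = -0.648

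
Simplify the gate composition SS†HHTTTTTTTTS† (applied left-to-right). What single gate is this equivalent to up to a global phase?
S†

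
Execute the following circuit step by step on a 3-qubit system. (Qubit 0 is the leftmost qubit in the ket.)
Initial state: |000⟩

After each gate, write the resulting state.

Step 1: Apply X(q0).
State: |100⟩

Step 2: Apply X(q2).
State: |101⟩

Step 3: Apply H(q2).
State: 1/√2|100⟩ - 1/√2|101⟩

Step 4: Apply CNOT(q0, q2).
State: -1/√2|100⟩ + 1/√2|101⟩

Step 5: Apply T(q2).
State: -1/√2|100⟩ + (1/2 + (1/2)i)|101⟩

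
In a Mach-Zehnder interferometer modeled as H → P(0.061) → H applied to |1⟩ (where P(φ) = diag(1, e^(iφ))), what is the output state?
(0.00093 - 0.03048i)|0⟩ + (0.9991 + 0.03048i)|1⟩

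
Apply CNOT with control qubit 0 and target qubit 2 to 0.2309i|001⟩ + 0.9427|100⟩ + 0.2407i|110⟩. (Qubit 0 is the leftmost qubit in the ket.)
0.2309i|001⟩ + 0.9427|101⟩ + 0.2407i|111⟩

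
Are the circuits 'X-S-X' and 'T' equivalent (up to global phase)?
No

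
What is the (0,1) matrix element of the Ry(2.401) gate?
-0.9322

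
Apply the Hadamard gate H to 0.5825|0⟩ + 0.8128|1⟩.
0.9866|0⟩ - 0.1628|1⟩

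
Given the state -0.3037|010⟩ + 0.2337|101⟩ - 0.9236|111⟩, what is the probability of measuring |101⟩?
0.05462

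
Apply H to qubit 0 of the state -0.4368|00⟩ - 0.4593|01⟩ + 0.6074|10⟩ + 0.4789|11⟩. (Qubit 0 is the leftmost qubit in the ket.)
0.1206|00⟩ + 0.01386|01⟩ - 0.7384|10⟩ - 0.6634|11⟩

H on qubit 0 mixes each pair of kets that differ only in qubit 0: amplitudes (a, b) of (|…0…⟩, |…1…⟩) become ((a + b)/√2, (a − b)/√2). Kets absent from the input have amplitude 0.
(|00⟩, |10⟩): (a, b) = (-0.4368, 0.6074) → (0.1206, -0.7384)
(|01⟩, |11⟩): (a, b) = (-0.4593, 0.4789) → (0.01386, -0.6634)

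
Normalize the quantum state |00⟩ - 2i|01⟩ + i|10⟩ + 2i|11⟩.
0.3162|00⟩ - 0.6325i|01⟩ + 0.3162i|10⟩ + 0.6325i|11⟩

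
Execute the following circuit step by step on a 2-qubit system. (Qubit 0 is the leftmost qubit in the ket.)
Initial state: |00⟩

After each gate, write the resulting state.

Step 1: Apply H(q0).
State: 1/√2|00⟩ + 1/√2|10⟩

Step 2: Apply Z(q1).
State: 1/√2|00⟩ + 1/√2|10⟩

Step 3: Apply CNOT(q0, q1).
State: 1/√2|00⟩ + 1/√2|11⟩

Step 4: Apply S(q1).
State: 1/√2|00⟩ + (1/√2)i|11⟩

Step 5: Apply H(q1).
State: 1/2|00⟩ + 1/2|01⟩ + (1/2)i|10⟩ - (1/2)i|11⟩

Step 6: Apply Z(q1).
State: 1/2|00⟩ - 1/2|01⟩ + (1/2)i|10⟩ + (1/2)i|11⟩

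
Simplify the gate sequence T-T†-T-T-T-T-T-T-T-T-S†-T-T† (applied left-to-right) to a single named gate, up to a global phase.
S†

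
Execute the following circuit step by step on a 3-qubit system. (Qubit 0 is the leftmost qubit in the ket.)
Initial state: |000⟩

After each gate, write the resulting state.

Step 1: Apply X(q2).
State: |001⟩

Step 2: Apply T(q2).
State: (1/√2 + (1/√2)i)|001⟩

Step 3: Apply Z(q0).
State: (1/√2 + (1/√2)i)|001⟩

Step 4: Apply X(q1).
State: (1/√2 + (1/√2)i)|011⟩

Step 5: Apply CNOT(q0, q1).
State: (1/√2 + (1/√2)i)|011⟩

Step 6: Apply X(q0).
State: (1/√2 + (1/√2)i)|111⟩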